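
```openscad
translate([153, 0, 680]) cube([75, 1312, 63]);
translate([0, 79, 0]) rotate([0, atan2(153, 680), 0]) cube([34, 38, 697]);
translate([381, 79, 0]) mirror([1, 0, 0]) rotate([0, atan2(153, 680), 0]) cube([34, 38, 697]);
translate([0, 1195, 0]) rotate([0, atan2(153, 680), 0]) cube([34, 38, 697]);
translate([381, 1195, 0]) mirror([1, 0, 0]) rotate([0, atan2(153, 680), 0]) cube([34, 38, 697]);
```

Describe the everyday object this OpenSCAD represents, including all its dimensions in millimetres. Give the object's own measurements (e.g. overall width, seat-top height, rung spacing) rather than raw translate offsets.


A sawhorse. A 75×1312×63 mm beam (x, y, z) sits on two A-frame leg pairs. Each pair is two raked legs of 34×38 mm section (38 mm along y) splaying symmetrically in x. Each leg rises 680 mm vertically over 153 mm of horizontal reach and is 697 mm long along its own axis. Every leg's outer bottom edge rests on the floor and its outer top edge meets a bottom edge of the beam — the left legs (tilting toward +x) meet the beam's −x bottom edge, the right legs (their mirror images, tilting toward −x) meet its +x bottom edge — so the leg tops tuck under the beam, the beam's underside is 680 mm above the floor, and the feet are 381 mm apart outside-to-outside with the beam centred between them. The two leg pairs are set in 79 mm from either end of the beam.


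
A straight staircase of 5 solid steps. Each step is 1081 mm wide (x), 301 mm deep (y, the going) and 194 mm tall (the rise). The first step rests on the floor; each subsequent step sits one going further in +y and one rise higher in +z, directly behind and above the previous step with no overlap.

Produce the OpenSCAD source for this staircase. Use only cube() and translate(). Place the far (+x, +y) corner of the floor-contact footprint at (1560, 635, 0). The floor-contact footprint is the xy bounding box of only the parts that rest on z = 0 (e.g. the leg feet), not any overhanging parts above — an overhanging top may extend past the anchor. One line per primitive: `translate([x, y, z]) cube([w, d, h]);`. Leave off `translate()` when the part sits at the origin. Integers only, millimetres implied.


translate([479, 334, 0]) cube([1081, 301, 194]);
translate([479, 635, 194]) cube([1081, 301, 194]);
translate([479, 936, 388]) cube([1081, 301, 194]);
translate([479, 1237, 582]) cube([1081, 301, 194]);
translate([479, 1538, 776]) cube([1081, 301, 194]);


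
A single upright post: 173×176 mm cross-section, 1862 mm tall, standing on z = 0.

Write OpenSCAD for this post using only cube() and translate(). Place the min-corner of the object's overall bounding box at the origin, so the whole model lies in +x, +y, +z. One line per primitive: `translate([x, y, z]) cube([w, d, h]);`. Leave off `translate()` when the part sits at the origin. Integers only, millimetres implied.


cube([173, 176, 1862]);


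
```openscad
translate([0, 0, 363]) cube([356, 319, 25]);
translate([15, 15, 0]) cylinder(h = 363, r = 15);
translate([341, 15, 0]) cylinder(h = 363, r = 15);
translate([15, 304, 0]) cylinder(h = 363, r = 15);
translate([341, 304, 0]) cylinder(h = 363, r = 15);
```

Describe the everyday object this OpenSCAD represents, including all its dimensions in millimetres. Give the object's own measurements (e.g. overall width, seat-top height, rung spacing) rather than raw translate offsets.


A four-legged stool. The seat is a 356×319×25 mm slab whose top surface is at z = 388 mm; four round legs, each 30 mm in diameter, run from the floor (z = 0) to the underside of the seat, each leg's axis is inset half a diameter from the nearest pair of seat edges (so the leg's bounding box is flush with the corner).


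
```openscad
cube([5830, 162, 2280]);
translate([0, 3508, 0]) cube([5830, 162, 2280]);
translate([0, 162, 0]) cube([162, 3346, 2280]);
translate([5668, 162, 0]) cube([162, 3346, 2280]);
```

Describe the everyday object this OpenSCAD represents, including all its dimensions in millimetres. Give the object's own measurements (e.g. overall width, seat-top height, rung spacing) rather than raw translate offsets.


The wall frame of a small rectangular building: four walls, each 2280 mm tall and 162 mm thick, enclosing a footprint 5830 mm (x) by 3670 mm (y) outside-to-outside, with no floor or roof. The front and back walls (the −y and +y sides) span the full width; the two side walls fit between them.


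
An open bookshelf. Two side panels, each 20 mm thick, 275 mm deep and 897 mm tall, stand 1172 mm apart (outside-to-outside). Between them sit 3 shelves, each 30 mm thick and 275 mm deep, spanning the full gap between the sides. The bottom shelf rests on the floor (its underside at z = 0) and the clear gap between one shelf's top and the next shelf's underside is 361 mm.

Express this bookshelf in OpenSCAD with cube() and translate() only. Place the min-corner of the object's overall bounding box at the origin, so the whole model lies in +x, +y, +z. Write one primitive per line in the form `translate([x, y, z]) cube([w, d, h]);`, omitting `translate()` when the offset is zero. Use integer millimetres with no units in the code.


cube([20, 275, 897]);
translate([1152, 0, 0]) cube([20, 275, 897]);
translate([20, 0, 0]) cube([1132, 275, 30]);
translate([20, 0, 391]) cube([1132, 275, 30]);
translate([20, 0, 782]) cube([1132, 275, 30]);


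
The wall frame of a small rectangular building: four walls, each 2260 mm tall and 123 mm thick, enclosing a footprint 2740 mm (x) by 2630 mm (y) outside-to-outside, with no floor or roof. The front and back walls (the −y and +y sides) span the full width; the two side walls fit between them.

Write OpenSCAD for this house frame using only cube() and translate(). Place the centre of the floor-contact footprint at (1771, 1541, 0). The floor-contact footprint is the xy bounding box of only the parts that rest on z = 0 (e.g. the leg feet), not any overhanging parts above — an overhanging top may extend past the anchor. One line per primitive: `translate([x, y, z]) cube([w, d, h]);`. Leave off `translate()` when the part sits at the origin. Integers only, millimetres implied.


translate([401, 226, 0]) cube([2740, 123, 2260]);
translate([401, 2733, 0]) cube([2740, 123, 2260]);
translate([401, 349, 0]) cube([123, 2384, 2260]);
translate([3018, 349, 0]) cube([123, 2384, 2260]);


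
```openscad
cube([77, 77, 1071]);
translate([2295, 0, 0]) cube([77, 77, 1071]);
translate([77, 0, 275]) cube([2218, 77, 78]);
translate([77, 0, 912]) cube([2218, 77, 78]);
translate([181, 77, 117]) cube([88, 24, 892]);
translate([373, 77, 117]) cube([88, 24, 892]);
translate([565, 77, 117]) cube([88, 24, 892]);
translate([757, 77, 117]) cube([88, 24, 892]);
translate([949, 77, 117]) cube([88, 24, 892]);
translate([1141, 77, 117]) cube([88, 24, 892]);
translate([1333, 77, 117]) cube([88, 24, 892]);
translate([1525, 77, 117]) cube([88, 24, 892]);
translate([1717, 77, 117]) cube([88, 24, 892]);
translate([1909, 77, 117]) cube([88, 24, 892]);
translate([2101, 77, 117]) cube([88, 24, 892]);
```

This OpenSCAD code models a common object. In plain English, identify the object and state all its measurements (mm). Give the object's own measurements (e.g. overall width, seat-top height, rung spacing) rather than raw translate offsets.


A fence section. Two 77×77 mm posts, 1071 mm tall, stand on the floor with a clear span of 2218 mm between their inner faces. Two horizontal rails of 77×78 mm section span the gap between the posts with their undersides at z = 275 mm and z = 912 mm, flush with the posts' −y face. 11 pickets, each 88 mm wide, 24 mm thick and 892 mm tall, are fixed to the +y face of the rails with their bottoms at z = 117 mm, spaced across the span with a 104 mm gap after the −x post and between neighbouring pickets, with 106 mm left before the +x post.


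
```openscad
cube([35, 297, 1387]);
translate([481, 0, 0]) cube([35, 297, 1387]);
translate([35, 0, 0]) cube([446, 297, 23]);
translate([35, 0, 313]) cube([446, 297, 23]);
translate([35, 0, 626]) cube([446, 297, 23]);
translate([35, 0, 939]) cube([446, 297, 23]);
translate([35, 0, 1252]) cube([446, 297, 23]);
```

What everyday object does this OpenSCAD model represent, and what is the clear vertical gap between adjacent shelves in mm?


A bookshelf. The clear shelf gap is 290 mm.

Two tall side panels with 5 horizontal boards between them — a bookshelf. The first two shelf undersides are at z = 0 and z = 313; with shelf thickness 23, the clear gap is 313 − 0 − 23 = 290 mm.


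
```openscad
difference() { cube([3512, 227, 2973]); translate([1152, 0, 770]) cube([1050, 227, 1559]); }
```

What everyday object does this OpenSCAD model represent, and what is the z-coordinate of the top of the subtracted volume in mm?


A wall with a window opening. The window head height is 2329 mm.

A wall with a rectangular opening subtracted — a window. Sill at z = 770, opening 1559 mm tall, so the head is at 770 + 1559 = 2329 mm.


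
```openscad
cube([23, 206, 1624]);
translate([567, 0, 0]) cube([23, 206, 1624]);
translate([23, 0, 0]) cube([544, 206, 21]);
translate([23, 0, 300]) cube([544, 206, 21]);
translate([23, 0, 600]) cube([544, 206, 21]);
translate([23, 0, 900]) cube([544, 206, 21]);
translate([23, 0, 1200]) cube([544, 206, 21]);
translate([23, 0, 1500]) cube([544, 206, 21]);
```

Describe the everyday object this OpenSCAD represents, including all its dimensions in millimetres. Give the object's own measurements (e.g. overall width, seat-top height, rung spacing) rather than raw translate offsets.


An open bookshelf. Two side panels, each 23 mm thick, 206 mm deep and 1624 mm tall, stand 590 mm apart (outside-to-outside). Between them sit 6 shelves, each 21 mm thick and 206 mm deep, spanning the full gap between the sides. The bottom shelf rests on the floor (its underside at z = 0) and the clear gap between one shelf's top and the next shelf's underside is 279 mm.


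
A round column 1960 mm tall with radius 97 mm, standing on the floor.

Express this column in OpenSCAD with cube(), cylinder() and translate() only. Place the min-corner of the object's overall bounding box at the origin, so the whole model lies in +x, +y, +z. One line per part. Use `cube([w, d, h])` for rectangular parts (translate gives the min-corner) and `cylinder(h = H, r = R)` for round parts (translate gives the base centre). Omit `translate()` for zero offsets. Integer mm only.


translate([97, 97, 0]) cylinder(h = 1960, r = 97);


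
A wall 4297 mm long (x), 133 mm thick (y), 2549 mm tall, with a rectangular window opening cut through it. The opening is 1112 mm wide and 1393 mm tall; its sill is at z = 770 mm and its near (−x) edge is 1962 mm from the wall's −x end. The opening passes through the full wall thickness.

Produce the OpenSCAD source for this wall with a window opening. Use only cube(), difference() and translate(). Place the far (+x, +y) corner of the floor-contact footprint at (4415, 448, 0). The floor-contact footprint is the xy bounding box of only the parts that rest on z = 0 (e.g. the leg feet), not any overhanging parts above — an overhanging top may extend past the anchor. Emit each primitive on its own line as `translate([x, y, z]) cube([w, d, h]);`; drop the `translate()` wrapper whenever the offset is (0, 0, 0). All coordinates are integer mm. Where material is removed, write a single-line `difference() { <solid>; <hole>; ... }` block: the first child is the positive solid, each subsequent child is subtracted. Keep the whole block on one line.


difference() { translate([118, 315, 0]) cube([4297, 133, 2549]); translate([2080, 315, 770]) cube([1112, 133, 1393]); }


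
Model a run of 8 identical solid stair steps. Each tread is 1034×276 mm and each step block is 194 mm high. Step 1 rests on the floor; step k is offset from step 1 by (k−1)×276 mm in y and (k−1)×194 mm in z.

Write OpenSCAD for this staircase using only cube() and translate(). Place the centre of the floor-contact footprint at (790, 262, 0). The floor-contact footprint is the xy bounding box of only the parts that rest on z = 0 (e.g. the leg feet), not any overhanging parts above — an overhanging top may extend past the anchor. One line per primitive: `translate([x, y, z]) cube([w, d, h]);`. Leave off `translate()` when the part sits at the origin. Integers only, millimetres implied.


translate([273, 124, 0]) cube([1034, 276, 194]);
translate([273, 400, 194]) cube([1034, 276, 194]);
translate([273, 676, 388]) cube([1034, 276, 194]);
translate([273, 952, 582]) cube([1034, 276, 194]);
translate([273, 1228, 776]) cube([1034, 276, 194]);
translate([273, 1504, 970]) cube([1034, 276, 194]);
translate([273, 1780, 1164]) cube([1034, 276, 194]);
translate([273, 2056, 1358]) cube([1034, 276, 194]);


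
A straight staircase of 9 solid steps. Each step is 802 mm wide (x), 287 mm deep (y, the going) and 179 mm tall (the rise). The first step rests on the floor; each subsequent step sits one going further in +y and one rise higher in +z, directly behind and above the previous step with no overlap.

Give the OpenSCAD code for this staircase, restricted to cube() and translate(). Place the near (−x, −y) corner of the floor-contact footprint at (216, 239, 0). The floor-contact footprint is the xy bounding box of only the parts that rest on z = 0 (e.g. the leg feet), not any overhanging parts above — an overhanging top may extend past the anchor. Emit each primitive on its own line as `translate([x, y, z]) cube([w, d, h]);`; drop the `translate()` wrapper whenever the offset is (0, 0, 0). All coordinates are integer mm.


translate([216, 239, 0]) cube([802, 287, 179]);
translate([216, 526, 179]) cube([802, 287, 179]);
translate([216, 813, 358]) cube([802, 287, 179]);
translate([216, 1100, 537]) cube([802, 287, 179]);
translate([216, 1387, 716]) cube([802, 287, 179]);
translate([216, 1674, 895]) cube([802, 287, 179]);
translate([216, 1961, 1074]) cube([802, 287, 179]);
translate([216, 2248, 1253]) cube([802, 287, 179]);
translate([216, 2535, 1432]) cube([802, 287, 179]);


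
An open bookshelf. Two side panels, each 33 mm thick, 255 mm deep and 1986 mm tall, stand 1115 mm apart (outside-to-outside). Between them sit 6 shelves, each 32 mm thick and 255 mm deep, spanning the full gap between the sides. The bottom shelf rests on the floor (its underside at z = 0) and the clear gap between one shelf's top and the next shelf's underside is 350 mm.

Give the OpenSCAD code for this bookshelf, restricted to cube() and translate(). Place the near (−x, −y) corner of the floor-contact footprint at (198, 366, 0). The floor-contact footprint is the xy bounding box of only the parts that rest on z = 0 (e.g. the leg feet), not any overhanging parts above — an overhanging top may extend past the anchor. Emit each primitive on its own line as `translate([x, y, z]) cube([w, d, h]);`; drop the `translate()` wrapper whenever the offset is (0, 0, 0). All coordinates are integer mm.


translate([198, 366, 0]) cube([33, 255, 1986]);
translate([1280, 366, 0]) cube([33, 255, 1986]);
translate([231, 366, 0]) cube([1049, 255, 32]);
translate([231, 366, 382]) cube([1049, 255, 32]);
translate([231, 366, 764]) cube([1049, 255, 32]);
translate([231, 366, 1146]) cube([1049, 255, 32]);
translate([231, 366, 1528]) cube([1049, 255, 32]);
translate([231, 366, 1910]) cube([1049, 255, 32]);


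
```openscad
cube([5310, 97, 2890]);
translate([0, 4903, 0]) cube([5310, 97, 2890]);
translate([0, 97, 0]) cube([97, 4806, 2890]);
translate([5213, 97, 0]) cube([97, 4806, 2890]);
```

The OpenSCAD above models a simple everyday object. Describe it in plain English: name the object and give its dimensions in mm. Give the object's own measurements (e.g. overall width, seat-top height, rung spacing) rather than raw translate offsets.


The wall frame of a small rectangular building: four walls, each 2890 mm tall and 97 mm thick, enclosing a footprint 5310 mm (x) by 5000 mm (y) outside-to-outside, with no floor or roof. The front and back walls (the −y and +y sides) span the full width; the two side walls fit between them.


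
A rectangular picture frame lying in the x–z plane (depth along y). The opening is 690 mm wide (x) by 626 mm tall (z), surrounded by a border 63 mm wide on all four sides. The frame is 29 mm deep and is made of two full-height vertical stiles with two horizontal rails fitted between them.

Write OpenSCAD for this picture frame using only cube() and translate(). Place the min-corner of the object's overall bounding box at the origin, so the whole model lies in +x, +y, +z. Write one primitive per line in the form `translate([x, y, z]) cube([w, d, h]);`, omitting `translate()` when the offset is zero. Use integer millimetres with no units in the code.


cube([63, 29, 752]);
translate([753, 0, 0]) cube([63, 29, 752]);
translate([63, 0, 0]) cube([690, 29, 63]);
translate([63, 0, 689]) cube([690, 29, 63]);


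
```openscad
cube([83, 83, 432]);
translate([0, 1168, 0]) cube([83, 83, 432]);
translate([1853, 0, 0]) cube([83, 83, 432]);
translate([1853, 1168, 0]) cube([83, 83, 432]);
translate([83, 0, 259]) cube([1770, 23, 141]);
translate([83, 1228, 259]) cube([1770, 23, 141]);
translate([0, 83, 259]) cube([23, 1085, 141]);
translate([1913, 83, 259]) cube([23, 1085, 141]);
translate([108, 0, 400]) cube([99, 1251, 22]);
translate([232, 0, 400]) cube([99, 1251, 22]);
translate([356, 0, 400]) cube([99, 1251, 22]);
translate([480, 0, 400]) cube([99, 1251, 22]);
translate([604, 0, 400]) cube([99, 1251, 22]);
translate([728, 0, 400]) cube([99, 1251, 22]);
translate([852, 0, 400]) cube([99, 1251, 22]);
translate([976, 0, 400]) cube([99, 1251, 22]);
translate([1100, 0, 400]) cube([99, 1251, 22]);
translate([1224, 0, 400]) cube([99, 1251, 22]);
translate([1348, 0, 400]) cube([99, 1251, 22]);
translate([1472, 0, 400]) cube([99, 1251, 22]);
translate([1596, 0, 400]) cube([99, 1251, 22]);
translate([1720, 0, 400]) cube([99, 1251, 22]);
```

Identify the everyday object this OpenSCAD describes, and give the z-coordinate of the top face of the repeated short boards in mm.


A bed frame. The slat-top height is 422 mm.

Four posts, four rails, and a row of slats — a bed frame. Slats sit on the rails at z = 259 + 141 = 400; with slat thickness 22, the top is 422 mm.


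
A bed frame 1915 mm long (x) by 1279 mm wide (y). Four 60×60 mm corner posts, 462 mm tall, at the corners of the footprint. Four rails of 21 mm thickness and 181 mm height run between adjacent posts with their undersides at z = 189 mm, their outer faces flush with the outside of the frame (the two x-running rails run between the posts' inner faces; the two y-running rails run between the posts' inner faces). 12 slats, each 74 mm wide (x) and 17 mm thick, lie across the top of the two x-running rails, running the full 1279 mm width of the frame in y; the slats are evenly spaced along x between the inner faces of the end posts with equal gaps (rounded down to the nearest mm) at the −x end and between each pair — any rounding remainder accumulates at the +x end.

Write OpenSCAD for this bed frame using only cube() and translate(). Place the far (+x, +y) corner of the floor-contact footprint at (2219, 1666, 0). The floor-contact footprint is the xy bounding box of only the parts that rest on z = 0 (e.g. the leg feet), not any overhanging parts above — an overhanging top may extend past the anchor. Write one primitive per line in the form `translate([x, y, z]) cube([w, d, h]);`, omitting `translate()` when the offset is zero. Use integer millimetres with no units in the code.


translate([304, 387, 0]) cube([60, 60, 462]);
translate([304, 1606, 0]) cube([60, 60, 462]);
translate([2159, 387, 0]) cube([60, 60, 462]);
translate([2159, 1606, 0]) cube([60, 60, 462]);
translate([364, 387, 189]) cube([1795, 21, 181]);
translate([364, 1645, 189]) cube([1795, 21, 181]);
translate([304, 447, 189]) cube([21, 1159, 181]);
translate([2198, 447, 189]) cube([21, 1159, 181]);
translate([433, 387, 370]) cube([74, 1279, 17]);
translate([576, 387, 370]) cube([74, 1279, 17]);
translate([719, 387, 370]) cube([74, 1279, 17]);
translate([862, 387, 370]) cube([74, 1279, 17]);
translate([1005, 387, 370]) cube([74, 1279, 17]);
translate([1148, 387, 370]) cube([74, 1279, 17]);
translate([1291, 387, 370]) cube([74, 1279, 17]);
translate([1434, 387, 370]) cube([74, 1279, 17]);
translate([1577, 387, 370]) cube([74, 1279, 17]);
translate([1720, 387, 370]) cube([74, 1279, 17]);
translate([1863, 387, 370]) cube([74, 1279, 17]);
translate([2006, 387, 370]) cube([74, 1279, 17]);


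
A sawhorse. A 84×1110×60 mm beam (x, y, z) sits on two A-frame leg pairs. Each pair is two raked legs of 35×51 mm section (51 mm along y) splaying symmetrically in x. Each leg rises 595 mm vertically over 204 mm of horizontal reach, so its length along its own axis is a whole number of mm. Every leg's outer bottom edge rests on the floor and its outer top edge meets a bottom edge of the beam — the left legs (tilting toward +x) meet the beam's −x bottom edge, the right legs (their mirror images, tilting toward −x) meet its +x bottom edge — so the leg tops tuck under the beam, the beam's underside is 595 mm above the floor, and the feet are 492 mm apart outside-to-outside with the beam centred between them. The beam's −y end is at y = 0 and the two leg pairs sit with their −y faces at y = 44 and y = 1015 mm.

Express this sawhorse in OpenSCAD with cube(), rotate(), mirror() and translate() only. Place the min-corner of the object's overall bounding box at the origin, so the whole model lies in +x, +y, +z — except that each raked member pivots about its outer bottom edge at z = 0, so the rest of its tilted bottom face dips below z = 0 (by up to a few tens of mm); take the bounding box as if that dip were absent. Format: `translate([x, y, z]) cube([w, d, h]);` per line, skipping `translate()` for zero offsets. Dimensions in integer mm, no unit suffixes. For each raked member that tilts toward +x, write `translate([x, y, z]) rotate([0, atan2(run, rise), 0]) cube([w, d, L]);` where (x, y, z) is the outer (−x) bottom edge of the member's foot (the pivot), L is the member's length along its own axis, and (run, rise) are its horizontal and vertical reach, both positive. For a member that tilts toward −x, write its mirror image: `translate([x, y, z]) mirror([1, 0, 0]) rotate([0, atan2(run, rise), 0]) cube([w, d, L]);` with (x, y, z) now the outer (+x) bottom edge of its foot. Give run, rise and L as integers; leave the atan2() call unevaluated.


translate([204, 0, 595]) cube([84, 1110, 60]);
translate([0, 44, 0]) rotate([0, atan2(204, 595), 0]) cube([35, 51, 629]);
translate([492, 44, 0]) mirror([1, 0, 0]) rotate([0, atan2(204, 595), 0]) cube([35, 51, 629]);
translate([0, 1015, 0]) rotate([0, atan2(204, 595), 0]) cube([35, 51, 629]);
translate([492, 1015, 0]) mirror([1, 0, 0]) rotate([0, atan2(204, 595), 0]) cube([35, 51, 629]);


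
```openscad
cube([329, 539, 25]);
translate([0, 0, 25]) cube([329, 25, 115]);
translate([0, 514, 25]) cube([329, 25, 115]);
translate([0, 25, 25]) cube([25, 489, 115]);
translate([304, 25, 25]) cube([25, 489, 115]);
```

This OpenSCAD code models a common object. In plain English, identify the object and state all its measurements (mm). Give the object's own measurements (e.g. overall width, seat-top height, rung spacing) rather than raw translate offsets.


An open-topped rectangular box: outside dimensions 329×539×140 mm, with a uniform wall and base thickness of 25 mm. The base is a full 329×539 slab on the floor; four walls sit on top of the base. The front and back walls (the −y and +y sides) span the full width; the two side walls fit between them.


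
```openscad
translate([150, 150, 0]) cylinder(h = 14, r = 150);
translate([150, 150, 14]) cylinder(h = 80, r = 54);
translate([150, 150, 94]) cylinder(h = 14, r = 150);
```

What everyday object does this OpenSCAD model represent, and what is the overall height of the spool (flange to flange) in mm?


A spool. The overall height is 108 mm.

Three coaxial cylinders, large–small–large — a spool. Two 14 mm flanges and a 80 mm core give 14 + 80 + 14 = 108 mm.


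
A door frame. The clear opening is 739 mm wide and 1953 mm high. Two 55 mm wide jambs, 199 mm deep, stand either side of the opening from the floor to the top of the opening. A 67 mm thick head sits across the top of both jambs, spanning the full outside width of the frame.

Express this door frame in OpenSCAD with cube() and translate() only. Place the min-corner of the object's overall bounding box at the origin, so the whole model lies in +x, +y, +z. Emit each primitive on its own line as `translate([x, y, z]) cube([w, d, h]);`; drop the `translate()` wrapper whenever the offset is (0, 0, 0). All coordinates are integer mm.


cube([55, 199, 1953]);
translate([794, 0, 0]) cube([55, 199, 1953]);
translate([0, 0, 1953]) cube([849, 199, 67]);


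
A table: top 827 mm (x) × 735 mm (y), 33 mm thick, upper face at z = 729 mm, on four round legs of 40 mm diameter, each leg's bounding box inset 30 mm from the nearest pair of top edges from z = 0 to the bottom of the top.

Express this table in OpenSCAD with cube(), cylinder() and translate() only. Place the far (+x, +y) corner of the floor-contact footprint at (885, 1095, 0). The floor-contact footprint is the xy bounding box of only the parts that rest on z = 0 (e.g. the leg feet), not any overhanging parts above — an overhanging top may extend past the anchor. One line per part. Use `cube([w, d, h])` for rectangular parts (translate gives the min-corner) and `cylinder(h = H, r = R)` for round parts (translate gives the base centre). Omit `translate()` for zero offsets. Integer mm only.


// leg_h = 729 - 33 = 696
translate([88, 390, 696]) cube([827, 735, 33]);
translate([138, 440, 0]) cylinder(h = 696, r = 20);
translate([865, 440, 0]) cylinder(h = 696, r = 20);
translate([138, 1075, 0]) cylinder(h = 696, r = 20);
translate([865, 1075, 0]) cylinder(h = 696, r = 20);


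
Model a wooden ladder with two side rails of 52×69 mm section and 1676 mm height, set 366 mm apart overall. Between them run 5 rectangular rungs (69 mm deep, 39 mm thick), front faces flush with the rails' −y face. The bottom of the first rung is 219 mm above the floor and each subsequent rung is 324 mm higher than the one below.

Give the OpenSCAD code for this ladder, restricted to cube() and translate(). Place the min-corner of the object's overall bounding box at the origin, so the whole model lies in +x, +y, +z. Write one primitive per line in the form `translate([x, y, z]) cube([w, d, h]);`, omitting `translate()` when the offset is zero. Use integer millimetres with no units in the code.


cube([52, 69, 1676]);
translate([314, 0, 0]) cube([52, 69, 1676]);
translate([52, 0, 219]) cube([262, 69, 39]);
translate([52, 0, 543]) cube([262, 69, 39]);
translate([52, 0, 867]) cube([262, 69, 39]);
translate([52, 0, 1191]) cube([262, 69, 39]);
translate([52, 0, 1515]) cube([262, 69, 39]);


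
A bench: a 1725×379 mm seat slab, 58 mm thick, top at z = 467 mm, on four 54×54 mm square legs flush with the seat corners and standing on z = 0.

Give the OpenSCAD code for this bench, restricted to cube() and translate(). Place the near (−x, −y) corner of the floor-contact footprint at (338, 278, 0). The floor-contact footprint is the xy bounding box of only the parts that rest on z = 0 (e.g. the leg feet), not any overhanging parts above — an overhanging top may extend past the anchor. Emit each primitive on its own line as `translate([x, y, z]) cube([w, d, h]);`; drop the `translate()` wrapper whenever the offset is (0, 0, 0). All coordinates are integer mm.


// leg_h = 467 − 58 = 409
translate([338, 278, 409]) cube([1725, 379, 58]);
translate([338, 278, 0]) cube([54, 54, 409]);
translate([338, 603, 0]) cube([54, 54, 409]);
translate([2009, 278, 0]) cube([54, 54, 409]);
translate([2009, 603, 0]) cube([54, 54, 409]);


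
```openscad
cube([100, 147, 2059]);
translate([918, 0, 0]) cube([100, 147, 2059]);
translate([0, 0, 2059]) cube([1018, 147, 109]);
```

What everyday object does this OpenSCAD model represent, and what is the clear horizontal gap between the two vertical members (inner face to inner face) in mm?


A door frame. The clear opening width is 818 mm.

Two 2059 mm tall posts with a header on top — a door frame. The left jamb is 100 mm wide at x = 0; the right jamb starts at x = 918. The clear opening is 918 − 100 = 818 mm.


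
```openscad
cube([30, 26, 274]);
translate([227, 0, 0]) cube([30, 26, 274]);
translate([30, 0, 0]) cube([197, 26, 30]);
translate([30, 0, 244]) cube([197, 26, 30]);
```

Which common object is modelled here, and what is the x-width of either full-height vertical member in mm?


A picture frame. The border width is 30 mm.

Four thin pieces enclosing a rectangular opening — a picture frame. The two full-height stiles are 274 mm tall; the top rail sits at z = 244 and is 30 mm tall, so the border above the opening is 274 − 244 = 30 mm, matching the stile x-width.


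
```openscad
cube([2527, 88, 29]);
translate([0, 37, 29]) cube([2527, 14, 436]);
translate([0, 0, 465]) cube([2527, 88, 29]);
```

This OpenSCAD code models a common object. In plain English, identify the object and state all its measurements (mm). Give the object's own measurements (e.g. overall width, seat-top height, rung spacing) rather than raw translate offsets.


An I-beam lying along x, 2527 mm long. Overall section height 494 mm. Two flanges 88 mm wide (y) and 29 mm thick, one on the floor and one at the top; a web 14 mm thick runs between them, centred on the flange width.


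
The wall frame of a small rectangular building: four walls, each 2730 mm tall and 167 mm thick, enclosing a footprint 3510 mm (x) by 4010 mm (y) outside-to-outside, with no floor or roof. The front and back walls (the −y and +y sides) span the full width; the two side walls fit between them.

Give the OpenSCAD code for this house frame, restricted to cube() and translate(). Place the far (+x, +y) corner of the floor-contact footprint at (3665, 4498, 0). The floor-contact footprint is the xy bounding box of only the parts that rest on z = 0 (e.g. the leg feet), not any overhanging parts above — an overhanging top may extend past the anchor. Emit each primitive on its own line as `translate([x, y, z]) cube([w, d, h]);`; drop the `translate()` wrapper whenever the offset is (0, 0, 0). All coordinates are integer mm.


translate([155, 488, 0]) cube([3510, 167, 2730]);
translate([155, 4331, 0]) cube([3510, 167, 2730]);
translate([155, 655, 0]) cube([167, 3676, 2730]);
translate([3498, 655, 0]) cube([167, 3676, 2730]);


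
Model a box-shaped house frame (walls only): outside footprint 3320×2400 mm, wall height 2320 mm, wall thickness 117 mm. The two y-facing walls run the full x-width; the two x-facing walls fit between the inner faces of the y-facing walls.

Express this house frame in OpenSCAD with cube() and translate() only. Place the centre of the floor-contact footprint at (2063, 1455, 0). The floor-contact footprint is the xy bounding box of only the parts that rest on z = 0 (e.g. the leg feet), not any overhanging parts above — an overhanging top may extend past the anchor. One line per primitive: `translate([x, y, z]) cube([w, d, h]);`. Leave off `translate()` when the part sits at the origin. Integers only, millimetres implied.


translate([403, 255, 0]) cube([3320, 117, 2320]);
translate([403, 2538, 0]) cube([3320, 117, 2320]);
translate([403, 372, 0]) cube([117, 2166, 2320]);
translate([3606, 372, 0]) cube([117, 2166, 2320]);


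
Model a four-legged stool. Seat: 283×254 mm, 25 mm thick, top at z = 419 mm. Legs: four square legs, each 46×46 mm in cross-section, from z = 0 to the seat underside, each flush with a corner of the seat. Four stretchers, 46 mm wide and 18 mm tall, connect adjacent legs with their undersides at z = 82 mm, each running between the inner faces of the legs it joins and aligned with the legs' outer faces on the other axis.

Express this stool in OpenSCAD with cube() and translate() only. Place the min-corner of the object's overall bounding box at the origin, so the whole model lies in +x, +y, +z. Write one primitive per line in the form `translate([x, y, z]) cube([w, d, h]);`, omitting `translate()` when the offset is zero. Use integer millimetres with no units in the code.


translate([0, 0, 394]) cube([283, 254, 25]);
cube([46, 46, 394]);
translate([237, 0, 0]) cube([46, 46, 394]);
translate([0, 208, 0]) cube([46, 46, 394]);
translate([237, 208, 0]) cube([46, 46, 394]);
translate([46, 0, 82]) cube([191, 46, 18]);
translate([46, 208, 82]) cube([191, 46, 18]);
translate([0, 46, 82]) cube([46, 162, 18]);
translate([237, 46, 82]) cube([46, 162, 18]);


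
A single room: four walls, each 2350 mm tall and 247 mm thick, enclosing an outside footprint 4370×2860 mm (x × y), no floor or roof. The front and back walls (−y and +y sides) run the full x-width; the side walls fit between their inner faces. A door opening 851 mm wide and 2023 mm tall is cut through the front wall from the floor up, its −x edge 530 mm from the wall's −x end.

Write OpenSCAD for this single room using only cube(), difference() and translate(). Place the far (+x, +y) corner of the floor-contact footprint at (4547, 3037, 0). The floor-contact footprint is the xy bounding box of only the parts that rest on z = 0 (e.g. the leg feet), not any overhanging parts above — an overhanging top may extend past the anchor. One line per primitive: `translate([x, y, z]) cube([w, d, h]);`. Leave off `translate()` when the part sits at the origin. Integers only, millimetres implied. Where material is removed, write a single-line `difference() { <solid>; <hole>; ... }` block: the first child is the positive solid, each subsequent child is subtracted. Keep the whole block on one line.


difference() { translate([177, 177, 0]) cube([4370, 247, 2350]); translate([707, 177, 0]) cube([851, 247, 2023]); }
translate([177, 2790, 0]) cube([4370, 247, 2350]);
translate([177, 424, 0]) cube([247, 2366, 2350]);
translate([4300, 424, 0]) cube([247, 2366, 2350]);


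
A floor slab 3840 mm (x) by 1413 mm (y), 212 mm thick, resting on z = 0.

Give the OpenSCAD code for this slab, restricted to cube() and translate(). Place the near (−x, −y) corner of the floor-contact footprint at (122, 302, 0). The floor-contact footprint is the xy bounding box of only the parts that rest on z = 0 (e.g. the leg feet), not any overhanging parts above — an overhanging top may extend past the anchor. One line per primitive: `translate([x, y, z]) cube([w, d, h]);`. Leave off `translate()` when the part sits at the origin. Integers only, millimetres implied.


translate([122, 302, 0]) cube([3840, 1413, 212]);


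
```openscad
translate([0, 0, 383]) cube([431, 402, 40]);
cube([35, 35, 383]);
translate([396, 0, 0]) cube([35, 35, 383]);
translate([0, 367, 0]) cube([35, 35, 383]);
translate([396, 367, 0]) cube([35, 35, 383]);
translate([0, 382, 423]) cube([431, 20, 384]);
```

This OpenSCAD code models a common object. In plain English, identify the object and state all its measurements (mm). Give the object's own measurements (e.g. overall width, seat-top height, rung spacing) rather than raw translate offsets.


A chair. The seat is a 431×402×40 mm slab with its top at z = 423 mm, on four 35×35 mm corner legs (flush with the seat edges, standing on z = 0). A flat backrest 20 mm thick, 384 mm tall, spans the full seat width and rises from the seat top along its +y edge, rear face flush with the rear of the seat.


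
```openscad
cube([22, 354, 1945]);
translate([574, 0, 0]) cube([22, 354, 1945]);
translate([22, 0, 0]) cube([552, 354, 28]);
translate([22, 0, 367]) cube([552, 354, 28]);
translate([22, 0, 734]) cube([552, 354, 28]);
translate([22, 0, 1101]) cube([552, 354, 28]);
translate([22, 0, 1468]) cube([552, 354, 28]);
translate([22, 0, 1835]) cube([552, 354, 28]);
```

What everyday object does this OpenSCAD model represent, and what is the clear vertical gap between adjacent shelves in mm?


A bookshelf. The clear shelf gap is 339 mm.

Two tall side panels with 6 horizontal boards between them — a bookshelf. The first two shelf undersides are at z = 0 and z = 367; with shelf thickness 28, the clear gap is 367 − 0 − 28 = 339 mm.


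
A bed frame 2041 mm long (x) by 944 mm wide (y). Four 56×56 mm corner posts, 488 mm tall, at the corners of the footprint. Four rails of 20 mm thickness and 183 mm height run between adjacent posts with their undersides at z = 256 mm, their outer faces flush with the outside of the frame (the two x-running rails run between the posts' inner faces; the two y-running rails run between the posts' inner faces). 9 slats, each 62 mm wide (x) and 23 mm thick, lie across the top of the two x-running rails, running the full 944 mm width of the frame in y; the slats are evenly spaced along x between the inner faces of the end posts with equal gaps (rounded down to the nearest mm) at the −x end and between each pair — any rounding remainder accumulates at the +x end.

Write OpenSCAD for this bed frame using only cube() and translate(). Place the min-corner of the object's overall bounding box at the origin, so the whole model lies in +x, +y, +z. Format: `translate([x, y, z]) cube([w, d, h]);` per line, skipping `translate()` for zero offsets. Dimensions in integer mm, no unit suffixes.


cube([56, 56, 488]);
translate([0, 888, 0]) cube([56, 56, 488]);
translate([1985, 0, 0]) cube([56, 56, 488]);
translate([1985, 888, 0]) cube([56, 56, 488]);
translate([56, 0, 256]) cube([1929, 20, 183]);
translate([56, 924, 256]) cube([1929, 20, 183]);
translate([0, 56, 256]) cube([20, 832, 183]);
translate([2021, 56, 256]) cube([20, 832, 183]);
translate([193, 0, 439]) cube([62, 944, 23]);
translate([392, 0, 439]) cube([62, 944, 23]);
translate([591, 0, 439]) cube([62, 944, 23]);
translate([790, 0, 439]) cube([62, 944, 23]);
translate([989, 0, 439]) cube([62, 944, 23]);
translate([1188, 0, 439]) cube([62, 944, 23]);
translate([1387, 0, 439]) cube([62, 944, 23]);
translate([1586, 0, 439]) cube([62, 944, 23]);
translate([1785, 0, 439]) cube([62, 944, 23]);


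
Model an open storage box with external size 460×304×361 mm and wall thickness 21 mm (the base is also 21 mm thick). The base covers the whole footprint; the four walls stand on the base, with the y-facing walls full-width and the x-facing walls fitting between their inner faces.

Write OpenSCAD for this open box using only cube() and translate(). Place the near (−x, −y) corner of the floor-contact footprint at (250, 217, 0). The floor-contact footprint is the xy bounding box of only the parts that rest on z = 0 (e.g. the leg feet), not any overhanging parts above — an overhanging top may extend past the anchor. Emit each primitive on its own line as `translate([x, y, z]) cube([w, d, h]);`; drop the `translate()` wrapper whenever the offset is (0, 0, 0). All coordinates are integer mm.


translate([250, 217, 0]) cube([460, 304, 21]);
translate([250, 217, 21]) cube([460, 21, 340]);
translate([250, 500, 21]) cube([460, 21, 340]);
translate([250, 238, 21]) cube([21, 262, 340]);
translate([689, 238, 21]) cube([21, 262, 340]);


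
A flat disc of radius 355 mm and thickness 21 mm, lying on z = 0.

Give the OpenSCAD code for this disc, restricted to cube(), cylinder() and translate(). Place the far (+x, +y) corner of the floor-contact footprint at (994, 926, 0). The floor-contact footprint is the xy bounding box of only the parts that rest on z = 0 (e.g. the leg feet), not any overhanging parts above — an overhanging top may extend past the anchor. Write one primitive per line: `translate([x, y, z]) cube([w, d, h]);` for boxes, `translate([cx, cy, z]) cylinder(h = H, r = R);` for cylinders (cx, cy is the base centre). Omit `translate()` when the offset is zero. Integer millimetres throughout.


translate([639, 571, 0]) cylinder(h = 21, r = 355);


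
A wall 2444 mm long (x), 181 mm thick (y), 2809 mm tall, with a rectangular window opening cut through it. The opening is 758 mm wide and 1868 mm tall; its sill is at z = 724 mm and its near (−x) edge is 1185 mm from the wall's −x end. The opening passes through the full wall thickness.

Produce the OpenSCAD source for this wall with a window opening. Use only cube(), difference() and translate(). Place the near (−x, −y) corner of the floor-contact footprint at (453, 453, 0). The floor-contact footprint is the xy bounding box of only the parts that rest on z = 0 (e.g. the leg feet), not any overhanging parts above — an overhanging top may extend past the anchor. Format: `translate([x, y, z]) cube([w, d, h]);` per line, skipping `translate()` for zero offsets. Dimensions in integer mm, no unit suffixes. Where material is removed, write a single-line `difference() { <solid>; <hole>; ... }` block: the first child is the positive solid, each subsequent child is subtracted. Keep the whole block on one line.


difference() { translate([453, 453, 0]) cube([2444, 181, 2809]); translate([1638, 453, 724]) cube([758, 181, 1868]); }
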